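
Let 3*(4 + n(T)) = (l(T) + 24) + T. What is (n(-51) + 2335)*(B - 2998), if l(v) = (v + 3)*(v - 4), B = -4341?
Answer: -23499478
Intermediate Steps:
l(v) = (-4 + v)*(3 + v) (l(v) = (3 + v)*(-4 + v) = (-4 + v)*(3 + v))
n(T) = T**2/3 (n(T) = -4 + (((-12 + T**2 - T) + 24) + T)/3 = -4 + ((12 + T**2 - T) + T)/3 = -4 + (12 + T**2)/3 = -4 + (4 + T**2/3) = T**2/3)
(n(-51) + 2335)*(B - 2998) = ((1/3)*(-51)**2 + 2335)*(-4341 - 2998) = ((1/3)*2601 + 2335)*(-7339) = (867 + 2335)*(-7339) = 3202*(-7339) = -23499478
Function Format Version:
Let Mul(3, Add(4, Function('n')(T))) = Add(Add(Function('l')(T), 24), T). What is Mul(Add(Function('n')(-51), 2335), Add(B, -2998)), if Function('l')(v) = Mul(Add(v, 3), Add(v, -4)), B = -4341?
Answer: -23499478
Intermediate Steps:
Function('l')(v) = Mul(Add(-4, v), Add(3, v)) (Function('l')(v) = Mul(Add(3, v), Add(-4, v)) = Mul(Add(-4, v), Add(3, v)))
Function('n')(T) = Mul(Rational(1, 3), Pow(T, 2)) (Function('n')(T) = Add(-4, Mul(Rational(1, 3), Add(Add(Add(-12, Pow(T, 2), Mul(-1, T)), 24), T))) = Add(-4, Mul(Rational(1, 3), Add(Add(12, Pow(T, 2), Mul(-1, T)), T))) = Add(-4, Mul(Rational(1, 3), Add(12, Pow(T, 2)))) = Add(-4, Add(4, Mul(Rational(1, 3), Pow(T, 2)))) = Mul(Rational(1, 3), Pow(T, 2)))
Mul(Add(Function('n')(-51), 2335), Add(B, -2998)) = Mul(Add(Mul(Rational(1, 3), Pow(-51, 2)), 2335), Add(-4341, -2998)) = Mul(Add(Mul(Rational(1, 3), 2601), 2335), -7339) = Mul(Add(867, 2335), -7339) = Mul(3202, -7339) = -23499478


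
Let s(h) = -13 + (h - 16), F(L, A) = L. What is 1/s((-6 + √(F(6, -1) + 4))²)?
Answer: -17/1151 - 12*√10/1151 ≈ -0.047739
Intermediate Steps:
s(h) = -29 + h (s(h) = -13 + (-16 + h) = -29 + h)
1/s((-6 + √(F(6, -1) + 4))²) = 1/(-29 + (-6 + √(6 + 4))²) = 1/(-29 + (-6 + √10)²)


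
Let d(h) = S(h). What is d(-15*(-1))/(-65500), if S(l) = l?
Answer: -3/13100 ≈ -0.00022901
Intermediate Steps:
d(h) = h
d(-15*(-1))/(-65500) = -15*(-1)/(-65500) = 15*(-1/65500) = -3/13100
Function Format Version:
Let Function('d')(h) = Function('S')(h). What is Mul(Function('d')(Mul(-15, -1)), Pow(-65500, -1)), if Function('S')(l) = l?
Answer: Rational(-3, 13100) ≈ -0.00022901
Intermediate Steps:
Function('d')(h) = h
Mul(Function('d')(Mul(-15, -1)), Pow(-65500, -1)) = Mul(Mul(-15, -1), Pow(-65500, -1)) = Mul(15, Rational(-1, 65500)) = Rational(-3, 13100)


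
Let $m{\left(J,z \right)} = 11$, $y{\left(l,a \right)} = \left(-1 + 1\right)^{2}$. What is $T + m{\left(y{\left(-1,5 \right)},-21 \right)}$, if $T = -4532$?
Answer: $-4521$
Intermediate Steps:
$y{\left(l,a \right)} = 0$ ($y{\left(l,a \right)} = 0^{2} = 0$)
$T + m{\left(y{\left(-1,5 \right)},-21 \right)} = -4532 + 11 = -4521$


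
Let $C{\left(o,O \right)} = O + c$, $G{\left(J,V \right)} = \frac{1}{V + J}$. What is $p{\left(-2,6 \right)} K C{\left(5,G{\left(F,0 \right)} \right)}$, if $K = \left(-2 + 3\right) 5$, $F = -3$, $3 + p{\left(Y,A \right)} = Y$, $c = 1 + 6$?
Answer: $- \frac{500}{3} \approx -166.67$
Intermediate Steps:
$c = 7$
$p{\left(Y,A \right)} = -3 + Y$
$G{\left(J,V \right)} = \frac{1}{J + V}$
$C{\left(o,O \right)} = 7 + O$ ($C{\left(o,O \right)} = O + 7 = 7 + O$)
$K = 5$ ($K = 1 \cdot 5 = 5$)
$p{\left(-2,6 \right)} K C{\left(5,G{\left(F,0 \right)} \right)} = \left(-3 - 2\right) 5 \left(7 + \frac{1}{-3 + 0}\right) = \left(-5\right) 5 \left(7 + \frac{1}{-3}\right) = - 25 \left(7 - \frac{1}{3}\right) = \left(-25\right) \frac{20}{3} = - \frac{500}{3}$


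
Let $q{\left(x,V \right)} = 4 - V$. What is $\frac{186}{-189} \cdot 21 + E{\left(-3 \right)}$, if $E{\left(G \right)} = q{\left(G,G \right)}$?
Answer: $- \frac{41}{3} \approx -13.667$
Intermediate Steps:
$E{\left(G \right)} = 4 - G$
$\frac{186}{-189} \cdot 21 + E{\left(-3 \right)} = \frac{186}{-189} \cdot 21 + \left(4 - -3\right) = 186 \left(- \frac{1}{189}\right) 21 + \left(4 + 3\right) = \left(- \frac{62}{63}\right) 21 + 7 = - \frac{62}{3} + 7 = - \frac{41}{3}$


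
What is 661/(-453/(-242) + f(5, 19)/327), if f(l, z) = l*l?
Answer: 52307574/154181 ≈ 339.26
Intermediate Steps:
f(l, z) = l²
661/(-453/(-242) + f(5, 19)/327) = 661/(-453/(-242) + 5²/327) = 661/(-453*(-1/242) + 25*(1/327)) = 661/(453/242 + 25/327) = 661/(154181/79134) = 661*(79134/154181) = 52307574/154181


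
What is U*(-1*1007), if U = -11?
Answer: 11077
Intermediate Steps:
U*(-1*1007) = -(-11)*1007 = -11*(-1007) = 11077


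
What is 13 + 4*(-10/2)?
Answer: -7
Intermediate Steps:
13 + 4*(-10/2) = 13 + 4*(-10*1/2) = 13 + 4*(-5) = 13 - 20 = -7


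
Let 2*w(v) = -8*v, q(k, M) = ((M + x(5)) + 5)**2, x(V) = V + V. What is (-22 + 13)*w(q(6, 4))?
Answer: 12996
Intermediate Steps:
x(V) = 2*V
q(k, M) = (15 + M)**2 (q(k, M) = ((M + 2*5) + 5)**2 = ((M + 10) + 5)**2 = ((10 + M) + 5)**2 = (15 + M)**2)
w(v) = -4*v (w(v) = (-8*v)/2 = -4*v)
(-22 + 13)*w(q(6, 4)) = (-22 + 13)*(-4*(15 + 4)**2) = -(-36)*19**2 = -(-36)*361 = -9*(-1444) = 12996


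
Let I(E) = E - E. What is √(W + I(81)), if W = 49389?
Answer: √49389 ≈ 222.24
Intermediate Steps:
I(E) = 0
√(W + I(81)) = √(49389 + 0) = √49389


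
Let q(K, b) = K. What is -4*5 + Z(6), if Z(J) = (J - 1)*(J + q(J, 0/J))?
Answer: 40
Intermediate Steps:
Z(J) = 2*J*(-1 + J) (Z(J) = (J - 1)*(J + J) = (-1 + J)*(2*J) = 2*J*(-1 + J))
-4*5 + Z(6) = -4*5 + 2*6*(-1 + 6) = -20 + 2*6*5 = -20 + 60 = 40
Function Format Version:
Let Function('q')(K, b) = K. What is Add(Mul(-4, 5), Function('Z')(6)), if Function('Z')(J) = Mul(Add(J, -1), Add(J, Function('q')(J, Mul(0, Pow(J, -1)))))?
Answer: 40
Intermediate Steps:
Function('Z')(J) = Mul(2, J, Add(-1, J)) (Function('Z')(J) = Mul(Add(J, -1), Add(J, J)) = Mul(Add(-1, J), Mul(2, J)) = Mul(2, J, Add(-1, J)))
Add(Mul(-4, 5), Function('Z')(6)) = Add(Mul(-4, 5), Mul(2, 6, Add(-1, 6))) = Add(-20, Mul(2, 6, 5)) = Add(-20, 60) = 40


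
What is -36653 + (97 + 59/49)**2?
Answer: -64848509/2401 ≈ -27009.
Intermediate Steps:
-36653 + (97 + 59/49)**2 = -36653 + (4812/49)**2 = -36653 + 23155344/2401 = -64848509/2401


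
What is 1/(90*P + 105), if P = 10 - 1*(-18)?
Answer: 1/2625 ≈ 0.00038095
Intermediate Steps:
P = 28 (P = 10 + 18 = 28)
1/(90*P + 105) = 1/(90*28 + 105) = 1/(2520 + 105) = 1/2625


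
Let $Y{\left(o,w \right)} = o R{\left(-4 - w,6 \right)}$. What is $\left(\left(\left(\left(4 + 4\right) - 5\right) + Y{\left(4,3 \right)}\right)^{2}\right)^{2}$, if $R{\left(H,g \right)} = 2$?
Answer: $14641$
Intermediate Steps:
$Y{\left(o,w \right)} = 2 o$ ($Y{\left(o,w \right)} = o 2 = 2 o$)
$\left(\left(\left(\left(4 + 4\right) - 5\right) + Y{\left(4,3 \right)}\right)^{2}\right)^{2} = \left(\left(\left(\left(4 + 4\right) - 5\right) + 2 \cdot 4\right)^{2}\right)^{2} = \left(\left(\left(8 - 5\right) + 8\right)^{2}\right)^{2} = \left(\left(3 + 8\right)^{2}\right)^{2} = \left(11^{2}\right)^{2} = 121^{2} = 14641$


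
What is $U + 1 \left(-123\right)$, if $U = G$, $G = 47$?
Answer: $-76$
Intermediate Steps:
$U = 47$
$U + 1 \left(-123\right) = 47 + 1 \left(-123\right) = 47 - 123 = -76$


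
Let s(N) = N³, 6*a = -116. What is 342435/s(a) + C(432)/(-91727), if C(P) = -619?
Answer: -29240126803/617139256 ≈ -47.380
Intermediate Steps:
a = -58/3 (a = (⅙)*(-116) = -58/3 ≈ -19.333)
342435/s(a) + C(432)/(-91727) = 342435/((-58/3)³) - 619/(-91727) = 342435/(-195112/27) - 619*(-1/91727) = 342435*(-27/195112) + 619/91727 = -9245745/195112 + 619/91727 = -29240126803/617139256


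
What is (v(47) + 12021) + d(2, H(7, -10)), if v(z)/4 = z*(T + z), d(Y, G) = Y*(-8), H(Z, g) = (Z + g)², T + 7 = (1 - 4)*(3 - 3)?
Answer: 19525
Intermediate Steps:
T = -7 (T = -7 + (1 - 4)*(3 - 3) = -7 - 3*0 = -7 + 0 = -7)
d(Y, G) = -8*Y
v(z) = 4*z*(-7 + z) (v(z) = 4*(z*(-7 + z)) = 4*z*(-7 + z))
(v(47) + 12021) + d(2, H(7, -10)) = (4*47*(-7 + 47) + 12021) - 8*2 = (4*47*40 + 12021) - 16 = (7520 + 12021) - 16 = 19541 - 16 = 19525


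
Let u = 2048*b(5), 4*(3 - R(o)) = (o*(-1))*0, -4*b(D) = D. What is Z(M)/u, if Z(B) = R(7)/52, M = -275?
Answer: -3/133120 ≈ -2.2536e-5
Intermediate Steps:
b(D) = -D/4
R(o) = 3 (R(o) = 3 - o*(-1)*0/4 = 3 - (-o)*0/4 = 3 - ¼*0 = 3 + 0 = 3)
u = -2560 (u = 2048*(-¼*5) = 2048*(-5/4) = -2560)
Z(B) = 3/52
Z(M)/u = (3/52)/(-2560) = (3/52)*(-1/2560) = -3/133120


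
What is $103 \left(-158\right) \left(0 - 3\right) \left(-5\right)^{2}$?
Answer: $1220550$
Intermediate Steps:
$103 \left(-158\right) \left(0 - 3\right) \left(-5\right)^{2} = - 16274 \left(\left(-3\right) 25\right) = \left(-16274\right) \left(-75\right) = 1220550$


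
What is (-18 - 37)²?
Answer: 3025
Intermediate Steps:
(-18 - 37)² = (-55)² = 3025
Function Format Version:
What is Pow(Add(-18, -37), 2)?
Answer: 3025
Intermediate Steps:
Pow(Add(-18, -37), 2) = Pow(-55, 2) = 3025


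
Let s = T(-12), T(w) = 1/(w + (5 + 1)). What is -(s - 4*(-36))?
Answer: -863/6 ≈ -143.83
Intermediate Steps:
T(w) = 1/(6 + w) (T(w) = 1/(w + 6) = 1/(6 + w))
s = -1/6 (s = 1/(6 - 12) = 1/(-6) = -1/6 ≈ -0.16667)
-(s - 4*(-36)) = -(-1/6 - 4*(-36)) = -(-1/6 + 144) = -1*863/6 = -863/6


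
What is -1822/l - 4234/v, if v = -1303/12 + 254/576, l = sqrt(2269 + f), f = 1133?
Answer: 1219392/31145 - 911*sqrt(42)/189 ≈ 7.9142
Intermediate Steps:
l = 9*sqrt(42) (l = sqrt(2269 + 1133) = sqrt(3402) = 9*sqrt(42) ≈ 58.327)
v = -31145/288 (v = -1303*1/12 + 254*(1/576) = -1303/12 + 127/288 = -31145/288 ≈ -108.14)
-1822/l - 4234/v = -1822*sqrt(42)/378 - 4234/(-31145/288) = -911*sqrt(42)/189 - 4234*(-288/31145) = -911*sqrt(42)/189 + 1219392/31145 = 1219392/31145 - 911*sqrt(42)/189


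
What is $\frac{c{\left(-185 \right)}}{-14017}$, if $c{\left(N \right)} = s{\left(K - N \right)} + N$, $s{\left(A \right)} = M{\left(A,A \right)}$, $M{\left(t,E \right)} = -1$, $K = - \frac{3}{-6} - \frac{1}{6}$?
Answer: $\frac{186}{14017} \approx 0.01327$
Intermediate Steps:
$K = \frac{1}{3}$ ($K = \left(-3\right) \left(- \frac{1}{6}\right) - \frac{1}{6} = \frac{1}{2} - \frac{1}{6} = \frac{1}{3} \approx 0.33333$)
$s{\left(A \right)} = -1$
$c{\left(N \right)} = -1 + N$
$\frac{c{\left(-185 \right)}}{-14017} = \frac{-1 - 185}{-14017} = \left(-186\right) \left(- \frac{1}{14017}\right) = \frac{186}{14017}$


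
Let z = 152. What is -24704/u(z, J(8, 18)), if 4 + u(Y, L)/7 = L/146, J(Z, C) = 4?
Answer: 901696/1015 ≈ 888.37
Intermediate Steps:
u(Y, L) = -28 + 7*L/146 (u(Y, L) = -28 + 7*(L/146) = -28 + 7*L/146)
-24704/u(z, J(8, 18)) = -24704/(-28 + (7/146)*4) = -24704/(-28 + 14/73) = -24704/(-2030/73) = -24704*(-73/2030) = 901696/1015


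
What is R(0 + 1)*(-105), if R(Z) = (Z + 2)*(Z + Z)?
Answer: -630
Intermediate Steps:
R(Z) = 2*Z*(2 + Z) (R(Z) = (2 + Z)*(2*Z) = 2*Z*(2 + Z))
R(0 + 1)*(-105) = (2*(0 + 1)*(2 + (0 + 1)))*(-105) = (2*1*(2 + 1))*(-105) = (2*1*3)*(-105) = 6*(-105) = -630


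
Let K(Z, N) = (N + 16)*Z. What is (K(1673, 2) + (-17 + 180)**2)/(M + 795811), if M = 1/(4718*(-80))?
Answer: 21394431520/300370903839 ≈ 0.071227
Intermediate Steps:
M = -1/377440 (M = 1/(-377440) = -1/377440 ≈ -2.6494e-6)
K(Z, N) = Z*(16 + N) (K(Z, N) = (16 + N)*Z = Z*(16 + N))
(K(1673, 2) + (-17 + 180)**2)/(M + 795811) = (1673*(16 + 2) + (-17 + 180)**2)/(-1/377440 + 795811) = (1673*18 + 163**2)/(300370903839/377440) = (30114 + 26569)*(377440/300370903839) = 56683*(377440/300370903839) = 21394431520/300370903839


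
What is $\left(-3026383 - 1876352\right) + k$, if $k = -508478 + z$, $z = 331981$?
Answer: $-5079232$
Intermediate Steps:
$k = -176497$ ($k = -508478 + 331981 = -176497$)
$\left(-3026383 - 1876352\right) + k = \left(-3026383 - 1876352\right) - 176497 = -4902735 - 176497 = -5079232$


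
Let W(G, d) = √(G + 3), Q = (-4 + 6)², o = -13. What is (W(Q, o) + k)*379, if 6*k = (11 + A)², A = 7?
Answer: 20466 + 379*√7 ≈ 21469.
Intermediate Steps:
Q = 4 (Q = 2² = 4)
W(G, d) = √(3 + G)
k = 54 (k = (11 + 7)²/6 = (⅙)*18² = (⅙)*324 = 54)
(W(Q, o) + k)*379 = (√(3 + 4) + 54)*379 = (√7 + 54)*379 = (54 + √7)*379 = 20466 + 379*√7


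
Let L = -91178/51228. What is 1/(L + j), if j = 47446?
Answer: 25614/1215236255 ≈ 2.1077e-5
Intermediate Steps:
L = -45589/25614 (L = -91178*1/51228 = -45589/25614 ≈ -1.7798)
1/(L + j) = 1/(-45589/25614 + 47446) = 1/(1215236255/25614) = 25614/1215236255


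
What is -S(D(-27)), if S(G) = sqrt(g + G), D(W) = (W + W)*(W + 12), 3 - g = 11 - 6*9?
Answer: -2*sqrt(214) ≈ -29.257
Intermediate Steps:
g = 46 (g = 3 - (11 - 6*9) = 3 - (11 - 54) = 3 - 1*(-43) = 3 + 43 = 46)
D(W) = 2*W*(12 + W) (D(W) = (2*W)*(12 + W) = 2*W*(12 + W))
S(G) = sqrt(46 + G)
-S(D(-27)) = -sqrt(46 + 2*(-27)*(12 - 27)) = -sqrt(46 + 2*(-27)*(-15)) = -sqrt(46 + 810) = -sqrt(856) = -2*sqrt(214)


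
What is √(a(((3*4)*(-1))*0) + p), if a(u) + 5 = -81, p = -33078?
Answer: 2*I*√8291 ≈ 182.11*I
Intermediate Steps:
a(u) = -86 (a(u) = -5 - 81 = -86)
√(a(((3*4)*(-1))*0) + p) = √(-86 - 33078) = √(-33164) = 2*I*√8291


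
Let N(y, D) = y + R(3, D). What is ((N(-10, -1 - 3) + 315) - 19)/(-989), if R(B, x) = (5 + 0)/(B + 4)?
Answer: -2007/6923 ≈ -0.28990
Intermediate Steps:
R(B, x) = 5/(4 + B)
N(y, D) = 5/7 + y (N(y, D) = y + 5/(4 + 3) = y + 5/7 = 5/7 + y)
((N(-10, -1 - 3) + 315) - 19)/(-989) = (((5/7 - 10) + 315) - 19)/(-989) = ((-65/7 + 315) - 19)*(-1/989) = (2140/7 - 19)*(-1/989) = (2007/7)*(-1/989) = -2007/6923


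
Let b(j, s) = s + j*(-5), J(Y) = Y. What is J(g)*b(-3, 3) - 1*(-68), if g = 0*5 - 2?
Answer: 32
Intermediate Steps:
g = -2 (g = 0 - 2 = -2)
b(j, s) = s - 5*j
J(g)*b(-3, 3) - 1*(-68) = -2*(3 - 5*(-3)) - 1*(-68) = -2*(3 + 15) + 68 = -2*18 + 68 = -36 + 68 = 32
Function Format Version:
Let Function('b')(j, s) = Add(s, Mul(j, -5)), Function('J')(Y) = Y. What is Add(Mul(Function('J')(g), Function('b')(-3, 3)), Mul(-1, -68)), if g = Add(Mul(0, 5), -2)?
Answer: 32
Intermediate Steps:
g = -2 (g = Add(0, -2) = -2)
Function('b')(j, s) = Add(s, Mul(-5, j))
Add(Mul(Function('J')(g), Function('b')(-3, 3)), Mul(-1, -68)) = Add(Mul(-2, Add(3, Mul(-5, -3))), Mul(-1, -68)) = Add(Mul(-2, Add(3, 15)), 68) = Add(Mul(-2, 18), 68) = Add(-36, 68) = 32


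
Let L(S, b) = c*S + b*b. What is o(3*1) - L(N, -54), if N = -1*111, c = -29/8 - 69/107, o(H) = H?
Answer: -2899233/856 ≈ -3387.0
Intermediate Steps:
c = -3655/856 (c = -29*⅛ - 69*1/107 = -29/8 - 69/107 = -3655/856 ≈ -4.2699)
N = -111
L(S, b) = b² - 3655*S/856 (L(S, b) = -3655*S/856 + b*b = -3655*S/856 + b² = b² - 3655*S/856)
o(3*1) - L(N, -54) = 3*1 - ((-54)² - 3655/856*(-111)) = 3 - (2916 + 405705/856) = 3 - 1*2901801/856 = 3 - 2901801/856 = -2899233/856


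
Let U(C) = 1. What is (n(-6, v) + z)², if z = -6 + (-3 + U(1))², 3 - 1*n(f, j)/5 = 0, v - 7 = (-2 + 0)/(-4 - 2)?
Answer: 169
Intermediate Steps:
v = 22/3 (v = 7 + (-2 + 0)/(-4 - 2) = 7 - 2/(-6) = 7 - 2*(-⅙) = 7 + ⅓ = 22/3 ≈ 7.3333)
n(f, j) = 15 (n(f, j) = 15 - 5*0 = 15 + 0 = 15)
z = -2 (z = -6 + (-3 + 1)² = -6 + (-2)² = -6 + 4 = -2)
(n(-6, v) + z)² = (15 - 2)² = 13² = 169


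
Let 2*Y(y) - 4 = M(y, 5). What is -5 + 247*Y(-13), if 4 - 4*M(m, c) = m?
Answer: 8111/8 ≈ 1013.9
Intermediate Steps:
M(m, c) = 1 - m/4
Y(y) = 5/2 - y/8 (Y(y) = 2 + (1 - y/4)/2 = 2 + (½ - y/8) = 5/2 - y/8)
-5 + 247*Y(-13) = -5 + 247*(5/2 - ⅛*(-13)) = -5 + 247*(5/2 + 13/8) = -5 + 247*(33/8) = -5 + 8151/8 = 8111/8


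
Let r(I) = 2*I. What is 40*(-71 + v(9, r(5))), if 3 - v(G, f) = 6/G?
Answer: -8240/3 ≈ -2746.7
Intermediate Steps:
v(G, f) = 3 - 6/G
40*(-71 + v(9, r(5))) = 40*(-71 + (3 - 6/9)) = 40*(-71 + (3 - 6*⅑)) = 40*(-71 + (3 - ⅔)) = 40*(-71 + 7/3) = 40*(-206/3) = -8240/3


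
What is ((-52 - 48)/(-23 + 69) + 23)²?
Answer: 229441/529 ≈ 433.73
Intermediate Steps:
((-52 - 48)/(-23 + 69) + 23)² = (-100/46 + 23)² = (-100*1/46 + 23)² = (-50/23 + 23)² = (479/23)² = 229441/529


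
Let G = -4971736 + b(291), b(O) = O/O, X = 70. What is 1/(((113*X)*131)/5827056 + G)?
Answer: -2913528/14485288612975 ≈ -2.0114e-7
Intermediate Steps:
b(O) = 1
G = -4971735 (G = -4971736 + 1 = -4971735)
1/(((113*X)*131)/5827056 + G) = 1/(((113*70)*131)/5827056 - 4971735) = 1/((7910*131)*(1/5827056) - 4971735) = 1/(1036210*(1/5827056) - 4971735) = 1/(518105/2913528 - 4971735) = 1/(-14485288612975/2913528) = -2913528/14485288612975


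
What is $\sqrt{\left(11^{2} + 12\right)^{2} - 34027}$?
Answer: $i \sqrt{16338} \approx 127.82 i$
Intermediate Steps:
$\sqrt{\left(11^{2} + 12\right)^{2} - 34027} = \sqrt{\left(121 + 12\right)^{2} - 34027} = \sqrt{133^{2} - 34027} = \sqrt{17689 - 34027} = \sqrt{-16338} = i \sqrt{16338}$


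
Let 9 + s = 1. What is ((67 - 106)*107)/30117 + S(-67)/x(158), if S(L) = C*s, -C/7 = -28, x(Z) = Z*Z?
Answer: -12616519/62653399 ≈ -0.20137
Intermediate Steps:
x(Z) = Z**2
s = -8 (s = -9 + 1 = -8)
C = 196 (C = -7*(-28) = 196)
S(L) = -1568 (S(L) = 196*(-8) = -1568)
((67 - 106)*107)/30117 + S(-67)/x(158) = ((67 - 106)*107)/30117 - 1568/(158**2) = -39*107*(1/30117) - 1568/24964 = -4173*1/30117 - 1568*1/24964 = -1391/10039 - 392/6241 = -12616519/62653399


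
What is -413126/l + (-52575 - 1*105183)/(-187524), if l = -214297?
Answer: 18546351025/6697638438 ≈ 2.7691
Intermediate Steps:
-413126/l + (-52575 - 1*105183)/(-187524) = -413126/(-214297) + (-52575 - 1*105183)/(-187524) = -413126*(-1/214297) + (-52575 - 105183)*(-1/187524) = 413126/214297 - 157758*(-1/187524) = 413126/214297 + 26293/31254 = 18546351025/6697638438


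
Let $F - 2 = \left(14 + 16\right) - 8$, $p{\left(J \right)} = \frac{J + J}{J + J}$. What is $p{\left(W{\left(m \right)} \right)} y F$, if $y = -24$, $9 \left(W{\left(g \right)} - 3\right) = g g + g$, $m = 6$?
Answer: $-576$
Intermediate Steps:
$W{\left(g \right)} = 3 + \frac{g}{9} + \frac{g^{2}}{9}$ ($W{\left(g \right)} = 3 + \frac{g g + g}{9} = 3 + \frac{g^{2} + g}{9} = 3 + \frac{g + g^{2}}{9} = 3 + \left(\frac{g}{9} + \frac{g^{2}}{9}\right) = 3 + \frac{g}{9} + \frac{g^{2}}{9}$)
$p{\left(J \right)} = 1$ ($p{\left(J \right)} = \frac{2 J}{2 J} = 2 J \frac{1}{2 J} = 1$)
$F = 24$ ($F = 2 + \left(\left(14 + 16\right) - 8\right) = 2 + \left(30 - 8\right) = 2 + 22 = 24$)
$p{\left(W{\left(m \right)} \right)} y F = 1 \left(-24\right) 24 = \left(-24\right) 24 = -576$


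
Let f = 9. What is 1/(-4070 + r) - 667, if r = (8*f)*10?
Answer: -2234451/3350 ≈ -667.00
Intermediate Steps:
r = 720 (r = (8*9)*10 = 72*10 = 720)
1/(-4070 + r) - 667 = 1/(-4070 + 720) - 667 = 1/(-3350) - 667 = -1/3350 - 667 = -2234451/3350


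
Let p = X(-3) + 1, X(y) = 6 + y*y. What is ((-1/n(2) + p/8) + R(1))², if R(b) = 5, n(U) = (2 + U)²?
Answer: 12321/256 ≈ 48.129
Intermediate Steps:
X(y) = 6 + y²
p = 16 (p = (6 + (-3)²) + 1 = (6 + 9) + 1 = 15 + 1 = 16)
((-1/n(2) + p/8) + R(1))² = ((-1/((2 + 2)²) + 16/8) + 5)² = ((-1/(4²) + 16*(⅛)) + 5)² = ((-1/16 + 2) + 5)² = (31/16 + 5)² = (111/16)² = 12321/256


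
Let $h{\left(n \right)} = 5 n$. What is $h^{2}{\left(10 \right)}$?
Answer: $2500$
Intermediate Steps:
$h^{2}{\left(10 \right)} = \left(5 \cdot 10\right)^{2} = 50^{2} = 2500$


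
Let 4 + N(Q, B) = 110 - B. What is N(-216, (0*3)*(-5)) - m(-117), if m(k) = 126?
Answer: -20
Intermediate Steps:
N(Q, B) = 106 - B (N(Q, B) = -4 + (110 - B) = 106 - B)
N(-216, (0*3)*(-5)) - m(-117) = (106 - 0*3*(-5)) - 1*126 = (106 - 0*(-5)) - 126 = (106 - 1*0) - 126 = (106 + 0) - 126 = 106 - 126 = -20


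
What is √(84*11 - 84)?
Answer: 2*√210 ≈ 28.983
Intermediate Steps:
√(84*11 - 84) = √(924 - 84) = √840 = 2*√210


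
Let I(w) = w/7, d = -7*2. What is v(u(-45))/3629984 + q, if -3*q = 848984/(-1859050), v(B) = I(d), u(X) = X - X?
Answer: 770446795489/5061241316400 ≈ 0.15222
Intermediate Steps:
u(X) = 0
d = -14
I(w) = w/7 (I(w) = w*(⅐) = w/7)
v(B) = -2 (v(B) = (⅐)*(-14) = -2)
q = 424492/2788575 (q = -848984/(3*(-1859050)) = -848984*(-1)/(3*1859050) = -⅓*(-424492/929525) = 424492/2788575 ≈ 0.15223)
v(u(-45))/3629984 + q = -2/3629984 + 424492/2788575 = -2*1/3629984 + 424492/2788575 = -1/1814992 + 424492/2788575 = 770446795489/5061241316400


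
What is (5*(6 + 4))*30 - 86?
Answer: 1414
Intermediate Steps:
(5*(6 + 4))*30 - 86 = (5*10)*30 - 86 = 50*30 - 86 = 1500 - 86 = 1414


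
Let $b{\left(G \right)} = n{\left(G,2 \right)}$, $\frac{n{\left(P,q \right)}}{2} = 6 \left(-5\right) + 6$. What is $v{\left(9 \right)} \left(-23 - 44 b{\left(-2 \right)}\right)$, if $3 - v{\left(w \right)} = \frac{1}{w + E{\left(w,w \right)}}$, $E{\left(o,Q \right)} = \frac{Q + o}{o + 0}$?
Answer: $\frac{66848}{11} \approx 6077.1$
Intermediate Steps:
$E{\left(o,Q \right)} = \frac{Q + o}{o}$
$n{\left(P,q \right)} = -48$ ($n{\left(P,q \right)} = 2 \left(6 \left(-5\right) + 6\right) = 2 \left(-30 + 6\right) = 2 \left(-24\right) = -48$)
$b{\left(G \right)} = -48$
$v{\left(w \right)} = 3 - \frac{1}{2 + w}$ ($v{\left(w \right)} = 3 - \frac{1}{w + \frac{w + w}{w}} = 3 - \frac{1}{w + \frac{2 w}{w}} = 3 - \frac{1}{w + 2} = 3 - \frac{1}{2 + w}$)
$v{\left(9 \right)} \left(-23 - 44 b{\left(-2 \right)}\right) = \frac{5 + 3 \cdot 9}{2 + 9} \left(-23 - -2112\right) = \frac{5 + 27}{11} \left(-23 + 2112\right) = \frac{1}{11} \cdot 32 \cdot 2089 = \frac{32}{11} \cdot 2089 = \frac{66848}{11}$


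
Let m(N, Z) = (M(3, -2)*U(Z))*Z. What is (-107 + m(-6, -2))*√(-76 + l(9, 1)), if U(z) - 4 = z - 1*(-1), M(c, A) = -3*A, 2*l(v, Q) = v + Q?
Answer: -143*I*√71 ≈ -1204.9*I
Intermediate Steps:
l(v, Q) = Q/2 + v/2 (l(v, Q) = (v + Q)/2 = (Q + v)/2 = Q/2 + v/2)
U(z) = 5 + z (U(z) = 4 + (z - 1*(-1)) = 4 + (z + 1) = 4 + (1 + z) = 5 + z)
m(N, Z) = Z*(30 + 6*Z) (m(N, Z) = ((-3*(-2))*(5 + Z))*Z = (6*(5 + Z))*Z = (30 + 6*Z)*Z = Z*(30 + 6*Z))
(-107 + m(-6, -2))*√(-76 + l(9, 1)) = (-107 + 6*(-2)*(5 - 2))*√(-76 + ((½)*1 + (½)*9)) = (-107 + 6*(-2)*3)*√(-76 + (½ + 9/2)) = (-107 - 36)*√(-76 + 5) = -143*I*√71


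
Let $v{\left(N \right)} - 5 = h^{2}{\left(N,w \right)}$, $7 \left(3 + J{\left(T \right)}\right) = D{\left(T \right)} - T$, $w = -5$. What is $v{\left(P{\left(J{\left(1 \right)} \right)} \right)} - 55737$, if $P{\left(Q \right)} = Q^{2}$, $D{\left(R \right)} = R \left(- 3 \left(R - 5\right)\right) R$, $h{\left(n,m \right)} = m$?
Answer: $-55707$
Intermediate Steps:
$D{\left(R \right)} = R^{2} \left(15 - 3 R\right)$ ($D{\left(R \right)} = R \left(- 3 \left(-5 + R\right)\right) R = R \left(15 - 3 R\right) R = R^{2} \left(15 - 3 R\right)$)
$J{\left(T \right)} = -3 - \frac{T}{7} + \frac{3 T^{2} \left(5 - T\right)}{7}$ ($J{\left(T \right)} = -3 + \frac{3 T^{2} \left(5 - T\right) - T}{7} = -3 + \frac{- T + 3 T^{2} \left(5 - T\right)}{7} = -3 + \left(- \frac{T}{7} + \frac{3 T^{2} \left(5 - T\right)}{7}\right) = -3 - \frac{T}{7} + \frac{3 T^{2} \left(5 - T\right)}{7}$)
$v{\left(N \right)} = 30$ ($v{\left(N \right)} = 5 + \left(-5\right)^{2} = 5 + 25 = 30$)
$v{\left(P{\left(J{\left(1 \right)} \right)} \right)} - 55737 = 30 - 55737 = -55707$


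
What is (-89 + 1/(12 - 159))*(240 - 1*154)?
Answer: -1125224/147 ≈ -7654.6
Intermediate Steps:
(-89 + 1/(12 - 159))*(240 - 1*154) = (-89 + 1/(-147))*(240 - 154) = (-89 - 1/147)*86 = -13084/147*86 = -1125224/147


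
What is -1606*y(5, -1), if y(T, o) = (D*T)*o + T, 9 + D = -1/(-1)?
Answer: -72270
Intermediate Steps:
D = -8 (D = -9 - 1/(-1) = -9 - 1*(-1) = -9 + 1 = -8)
y(T, o) = T - 8*T*o (y(T, o) = (-8*T)*o + T = -8*T*o + T = T - 8*T*o)
-1606*y(5, -1) = -8030*(1 - 8*(-1)) = -8030*(1 + 8) = -8030*9 = -1606*45 = -72270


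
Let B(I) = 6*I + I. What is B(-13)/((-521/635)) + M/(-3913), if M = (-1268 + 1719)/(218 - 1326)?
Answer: 250533112111/2258849684 ≈ 110.91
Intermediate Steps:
B(I) = 7*I
M = -451/1108 (M = 451/(-1108) = 451*(-1/1108) = -451/1108 ≈ -0.40704)
B(-13)/((-521/635)) + M/(-3913) = (7*(-13))/((-521/635)) - 451/1108/(-3913) = -91/((-521*1/635)) - 451/1108*(-1/3913) = -91/(-521/635) + 451/4335604 = -91*(-635/521) + 451/4335604 = 57785/521 + 451/4335604 = 250533112111/2258849684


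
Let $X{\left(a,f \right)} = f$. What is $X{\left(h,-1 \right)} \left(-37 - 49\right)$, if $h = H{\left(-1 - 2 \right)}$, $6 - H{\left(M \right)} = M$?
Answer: $86$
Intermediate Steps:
$H{\left(M \right)} = 6 - M$
$h = 9$ ($h = 6 - \left(-1 - 2\right) = 6 - -3 = 6 + 3 = 9$)
$X{\left(h,-1 \right)} \left(-37 - 49\right) = - (-37 - 49) = \left(-1\right) \left(-86\right) = 86$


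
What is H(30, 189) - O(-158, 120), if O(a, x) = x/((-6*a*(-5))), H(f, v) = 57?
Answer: 4505/79 ≈ 57.025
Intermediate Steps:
O(a, x) = x/(30*a) (O(a, x) = x/((30*a)) = x*(1/(30*a)) = x/(30*a))
H(30, 189) - O(-158, 120) = 57 - 120/(30*(-158)) = 57 - 120*(-1)/(30*158) = 57 - 1*(-2/79) = 57 + 2/79 = 4505/79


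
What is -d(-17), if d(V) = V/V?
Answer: -1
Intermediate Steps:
d(V) = 1
-d(-17) = -1*1 = -1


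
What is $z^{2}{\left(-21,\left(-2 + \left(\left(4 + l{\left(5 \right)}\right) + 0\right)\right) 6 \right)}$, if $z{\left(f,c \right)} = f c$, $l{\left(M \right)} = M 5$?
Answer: $11573604$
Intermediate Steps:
$l{\left(M \right)} = 5 M$
$z{\left(f,c \right)} = c f$
$z^{2}{\left(-21,\left(-2 + \left(\left(4 + l{\left(5 \right)}\right) + 0\right)\right) 6 \right)} = \left(\left(-2 + \left(\left(4 + 5 \cdot 5\right) + 0\right)\right) 6 \left(-21\right)\right)^{2} = \left(\left(-2 + \left(\left(4 + 25\right) + 0\right)\right) 6 \left(-21\right)\right)^{2} = \left(\left(-2 + \left(29 + 0\right)\right) 6 \left(-21\right)\right)^{2} = \left(\left(-2 + 29\right) 6 \left(-21\right)\right)^{2} = \left(27 \cdot 6 \left(-21\right)\right)^{2} = \left(162 \left(-21\right)\right)^{2} = \left(-3402\right)^{2} = 11573604$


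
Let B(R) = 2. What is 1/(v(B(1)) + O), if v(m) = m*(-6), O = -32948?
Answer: -1/32960 ≈ -3.0340e-5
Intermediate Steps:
v(m) = -6*m
1/(v(B(1)) + O) = 1/(-6*2 - 32948) = 1/(-12 - 32948) = 1/(-32960) = -1/32960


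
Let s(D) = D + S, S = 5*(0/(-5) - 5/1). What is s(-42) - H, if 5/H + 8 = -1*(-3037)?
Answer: -202948/3029 ≈ -67.002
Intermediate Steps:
H = 5/3029 (H = 5/(-8 - 1*(-3037)) = 5/(-8 + 3037) = 5/3029 ≈ 0.0016507)
S = -25 (S = 5*(0*(-1/5) - 5*1) = 5*(0 - 5) = 5*(-5) = -25)
s(D) = -25 + D (s(D) = D - 25 = -25 + D)
s(-42) - H = (-25 - 42) - 1*5/3029 = -67 - 5/3029 = -202948/3029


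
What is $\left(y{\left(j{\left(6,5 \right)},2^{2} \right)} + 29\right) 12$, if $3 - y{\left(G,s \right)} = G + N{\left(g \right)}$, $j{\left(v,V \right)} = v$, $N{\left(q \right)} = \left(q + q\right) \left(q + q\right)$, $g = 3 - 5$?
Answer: $120$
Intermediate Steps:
$g = -2$ ($g = 3 - 5 = -2$)
$N{\left(q \right)} = 4 q^{2}$ ($N{\left(q \right)} = 2 q 2 q = 4 q^{2}$)
$y{\left(G,s \right)} = -13 - G$ ($y{\left(G,s \right)} = 3 - \left(G + 4 \left(-2\right)^{2}\right) = 3 - \left(G + 4 \cdot 4\right) = 3 - \left(G + 16\right) = 3 - \left(16 + G\right) = -13 - G$)
$\left(y{\left(j{\left(6,5 \right)},2^{2} \right)} + 29\right) 12 = \left(\left(-13 - 6\right) + 29\right) 12 = \left(-19 + 29\right) 12 = 10 \cdot 12 = 120$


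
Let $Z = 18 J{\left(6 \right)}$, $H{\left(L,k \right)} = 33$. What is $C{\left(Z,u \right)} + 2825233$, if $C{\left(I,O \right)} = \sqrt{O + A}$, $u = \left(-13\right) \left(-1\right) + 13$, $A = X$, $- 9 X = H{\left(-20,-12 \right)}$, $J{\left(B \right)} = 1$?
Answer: $2825233 + \frac{\sqrt{201}}{3} \approx 2.8252 \cdot 10^{6}$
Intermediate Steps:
$X = - \frac{11}{3}$ ($X = \left(- \frac{1}{9}\right) 33 = - \frac{11}{3} \approx -3.6667$)
$A = - \frac{11}{3} \approx -3.6667$
$Z = 18$ ($Z = 18 \cdot 1 = 18$)
$u = 26$ ($u = 13 + 13 = 26$)
$C{\left(I,O \right)} = \sqrt{- \frac{11}{3} + O}$ ($C{\left(I,O \right)} = \sqrt{O - \frac{11}{3}} = \sqrt{- \frac{11}{3} + O}$)
$C{\left(Z,u \right)} + 2825233 = \frac{\sqrt{-33 + 9 \cdot 26}}{3} + 2825233 = \frac{\sqrt{-33 + 234}}{3} + 2825233 = \frac{\sqrt{201}}{3} + 2825233 = 2825233 + \frac{\sqrt{201}}{3}$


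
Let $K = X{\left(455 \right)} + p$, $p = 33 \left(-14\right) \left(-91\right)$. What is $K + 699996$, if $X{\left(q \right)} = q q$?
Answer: $949063$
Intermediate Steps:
$p = 42042$ ($p = \left(-462\right) \left(-91\right) = 42042$)
$X{\left(q \right)} = q^{2}$
$K = 249067$ ($K = 455^{2} + 42042 = 207025 + 42042 = 249067$)
$K + 699996 = 249067 + 699996 = 949063$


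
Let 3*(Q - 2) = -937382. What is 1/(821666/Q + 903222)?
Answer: 468688/423328080237 ≈ 1.1071e-6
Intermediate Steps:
Q = -937376/3 (Q = 2 + (1/3)*(-937382) = 2 - 937382/3 = -937376/3 ≈ -3.1246e+5)
1/(821666/Q + 903222) = 1/(821666/(-937376/3) + 903222) = 1/(821666*(-3/937376) + 903222) = 1/(-1232499/468688 + 903222) = 1/(423328080237/468688) = 468688/423328080237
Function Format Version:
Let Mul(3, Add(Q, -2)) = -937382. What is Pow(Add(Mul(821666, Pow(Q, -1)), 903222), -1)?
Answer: Rational(468688, 423328080237) ≈ 1.1071e-6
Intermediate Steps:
Q = Rational(-937376, 3) (Q = Add(2, Mul(Rational(1, 3), -937382)) = Add(2, Rational(-937382, 3)) = Rational(-937376, 3) ≈ -3.1246e+5)
Pow(Add(Mul(821666, Pow(Q, -1)), 903222), -1) = Pow(Add(Mul(821666, Pow(Rational(-937376, 3), -1)), 903222), -1) = Pow(Add(Mul(821666, Rational(-3, 937376)), 903222), -1) = Pow(Add(Rational(-1232499, 468688), 903222), -1) = Pow(Rational(423328080237, 468688), -1) = Rational(468688, 423328080237)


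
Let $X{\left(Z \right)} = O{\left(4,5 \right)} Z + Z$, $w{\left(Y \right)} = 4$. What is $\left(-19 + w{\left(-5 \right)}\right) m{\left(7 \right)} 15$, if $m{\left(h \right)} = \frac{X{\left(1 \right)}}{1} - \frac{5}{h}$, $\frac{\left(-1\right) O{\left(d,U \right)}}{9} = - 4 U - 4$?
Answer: $- \frac{340650}{7} \approx -48664.0$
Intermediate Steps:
$O{\left(d,U \right)} = 36 + 36 U$ ($O{\left(d,U \right)} = - 9 \left(- 4 U - 4\right) = - 9 \left(-4 - 4 U\right) = 36 + 36 U$)
$X{\left(Z \right)} = 217 Z$ ($X{\left(Z \right)} = \left(36 + 36 \cdot 5\right) Z + Z = \left(36 + 180\right) Z + Z = 216 Z + Z = 217 Z$)
$m{\left(h \right)} = 217 - \frac{5}{h}$ ($m{\left(h \right)} = \frac{217 \cdot 1}{1} - \frac{5}{h} = 217 \cdot 1 - \frac{5}{h} = 217 - \frac{5}{h}$)
$\left(-19 + w{\left(-5 \right)}\right) m{\left(7 \right)} 15 = \left(-19 + 4\right) \left(217 - \frac{5}{7}\right) 15 = - 15 \left(217 - \frac{5}{7}\right) 15 = \left(-15\right) \frac{1514}{7} \cdot 15 = \left(- \frac{22710}{7}\right) 15 = - \frac{340650}{7}$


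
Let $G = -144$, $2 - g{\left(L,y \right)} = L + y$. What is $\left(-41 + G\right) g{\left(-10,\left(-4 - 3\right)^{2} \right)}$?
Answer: $6845$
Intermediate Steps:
$g{\left(L,y \right)} = 2 - L - y$ ($g{\left(L,y \right)} = 2 - \left(L + y\right) = 2 - L - y$)
$\left(-41 + G\right) g{\left(-10,\left(-4 - 3\right)^{2} \right)} = \left(-41 - 144\right) \left(2 - -10 - \left(-4 - 3\right)^{2}\right) = - 185 \left(2 + 10 - \left(-7\right)^{2}\right) = - 185 \left(2 + 10 - 49\right) = \left(-185\right) \left(-37\right) = 6845$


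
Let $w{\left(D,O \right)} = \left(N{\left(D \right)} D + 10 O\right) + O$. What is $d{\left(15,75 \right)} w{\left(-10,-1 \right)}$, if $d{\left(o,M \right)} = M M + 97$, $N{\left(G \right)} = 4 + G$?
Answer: $280378$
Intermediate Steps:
$w{\left(D,O \right)} = 11 O + D \left(4 + D\right)$ ($w{\left(D,O \right)} = \left(\left(4 + D\right) D + 10 O\right) + O = \left(D \left(4 + D\right) + 10 O\right) + O = \left(10 O + D \left(4 + D\right)\right) + O = 11 O + D \left(4 + D\right)$)
$d{\left(o,M \right)} = 97 + M^{2}$ ($d{\left(o,M \right)} = M^{2} + 97 = 97 + M^{2}$)
$d{\left(15,75 \right)} w{\left(-10,-1 \right)} = \left(97 + 75^{2}\right) \left(11 \left(-1\right) - 10 \left(4 - 10\right)\right) = \left(97 + 5625\right) \left(-11 - -60\right) = 5722 \left(-11 + 60\right) = 5722 \cdot 49 = 280378$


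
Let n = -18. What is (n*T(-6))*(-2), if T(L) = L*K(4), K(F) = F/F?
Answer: -216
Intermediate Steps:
K(F) = 1
T(L) = L (T(L) = L*1 = L)
(n*T(-6))*(-2) = -18*(-6)*(-2) = 108*(-2) = -216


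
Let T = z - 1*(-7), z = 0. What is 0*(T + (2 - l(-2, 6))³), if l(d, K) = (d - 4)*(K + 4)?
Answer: 0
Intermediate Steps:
l(d, K) = (-4 + d)*(4 + K)
T = 7 (T = 0 - 1*(-7) = 0 + 7 = 7)
0*(T + (2 - l(-2, 6))³) = 0*(7 + (2 - (-16 - 4*6 + 4*(-2) + 6*(-2)))³) = 0*(7 + (2 - (-16 - 24 - 8 - 12))³) = 0*(7 + (2 - 1*(-60))³) = 0*(7 + (2 + 60)³) = 0*(7 + 62³) = 0*(7 + 238328) = 0*238335 = 0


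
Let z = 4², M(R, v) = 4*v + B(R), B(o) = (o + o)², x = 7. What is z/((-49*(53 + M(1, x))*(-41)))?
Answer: 16/170765 ≈ 9.3696e-5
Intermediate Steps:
B(o) = 4*o² (B(o) = (2*o)² = 4*o²)
M(R, v) = 4*v + 4*R²
z = 16
z/((-49*(53 + M(1, x))*(-41))) = 16/((-49*(53 + (4*7 + 4*1²))*(-41))) = 16/((-49*(53 + (28 + 4*1))*(-41))) = 16/((-49*(53 + (28 + 4))*(-41))) = 16/((-49*(53 + 32)*(-41))) = 16/((-4165*(-41))) = 16/((-49*(-3485))) = 16/170765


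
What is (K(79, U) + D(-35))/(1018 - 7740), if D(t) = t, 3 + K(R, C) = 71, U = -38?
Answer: -33/6722 ≈ -0.0049093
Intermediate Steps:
K(R, C) = 68 (K(R, C) = -3 + 71 = 68)
(K(79, U) + D(-35))/(1018 - 7740) = (68 - 35)/(1018 - 7740) = 33/(-6722) = 33*(-1/6722) = -33/6722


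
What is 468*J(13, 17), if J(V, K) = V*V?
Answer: 79092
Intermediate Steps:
J(V, K) = V²
468*J(13, 17) = 468*13² = 468*169 = 79092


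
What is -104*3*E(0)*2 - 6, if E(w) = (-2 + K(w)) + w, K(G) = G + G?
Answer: 1242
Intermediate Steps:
K(G) = 2*G
E(w) = -2 + 3*w (E(w) = (-2 + 2*w) + w = -2 + 3*w)
-104*3*E(0)*2 - 6 = -104*3*(-2 + 3*0)*2 - 6 = -104*3*(-2 + 0)*2 - 6 = -104*3*(-2)*2 - 6 = -(-624)*2 - 6 = -104*(-12) - 6 = 1248 - 6 = 1242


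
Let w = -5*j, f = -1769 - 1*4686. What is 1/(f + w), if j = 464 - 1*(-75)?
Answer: -1/9150 ≈ -0.00010929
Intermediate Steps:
j = 539 (j = 464 + 75 = 539)
f = -6455 (f = -1769 - 4686 = -6455)
w = -2695 (w = -5*539 = -2695)
1/(f + w) = 1/(-6455 - 2695) = 1/(-9150) = -1/9150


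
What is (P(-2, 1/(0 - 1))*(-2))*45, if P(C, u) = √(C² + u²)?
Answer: -90*√5 ≈ -201.25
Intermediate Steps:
(P(-2, 1/(0 - 1))*(-2))*45 = (√((-2)² + (1/(0 - 1))²)*(-2))*45 = (√(4 + (1/(-1))²)*(-2))*45 = (√(4 + (-1)²)*(-2))*45 = (√(4 + 1)*(-2))*45 = (√5*(-2))*45 = -2*√5*45 = -90*√5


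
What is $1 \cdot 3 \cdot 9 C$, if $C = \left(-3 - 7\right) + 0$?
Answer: $-270$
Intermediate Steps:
$C = -10$ ($C = -10 + 0 = -10$)
$1 \cdot 3 \cdot 9 C = 1 \cdot 3 \cdot 9 \left(-10\right) = 3 \cdot 9 \left(-10\right) = 27 \left(-10\right) = -270$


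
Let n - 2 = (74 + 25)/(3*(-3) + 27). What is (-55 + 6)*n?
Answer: -735/2 ≈ -367.50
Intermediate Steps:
n = 15/2 (n = 2 + (74 + 25)/(3*(-3) + 27) = 2 + 99/(-9 + 27) = 2 + 99/18 = 2 + 99*(1/18) = 2 + 11/2 = 15/2 ≈ 7.5000)
(-55 + 6)*n = (-55 + 6)*(15/2) = -49*15/2 = -735/2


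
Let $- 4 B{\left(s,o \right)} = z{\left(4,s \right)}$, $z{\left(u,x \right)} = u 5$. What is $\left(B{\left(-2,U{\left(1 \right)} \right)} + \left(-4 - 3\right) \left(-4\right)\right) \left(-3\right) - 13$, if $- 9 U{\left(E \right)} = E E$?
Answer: $-82$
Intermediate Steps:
$U{\left(E \right)} = - \frac{E^{2}}{9}$ ($U{\left(E \right)} = - \frac{E E}{9} = - \frac{E^{2}}{9}$)
$z{\left(u,x \right)} = 5 u$
$B{\left(s,o \right)} = -5$ ($B{\left(s,o \right)} = - \frac{5 \cdot 4}{4} = \left(- \frac{1}{4}\right) 20 = -5$)
$\left(B{\left(-2,U{\left(1 \right)} \right)} + \left(-4 - 3\right) \left(-4\right)\right) \left(-3\right) - 13 = \left(-5 + \left(-4 - 3\right) \left(-4\right)\right) \left(-3\right) - 13 = \left(-5 - -28\right) \left(-3\right) - 13 = \left(-5 + 28\right) \left(-3\right) - 13 = 23 \left(-3\right) - 13 = -69 - 13 = -82$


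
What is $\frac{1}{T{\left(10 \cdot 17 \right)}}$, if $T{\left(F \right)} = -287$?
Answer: $- \frac{1}{287} \approx -0.0034843$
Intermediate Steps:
$\frac{1}{T{\left(10 \cdot 17 \right)}} = \frac{1}{-287} = - \frac{1}{287}$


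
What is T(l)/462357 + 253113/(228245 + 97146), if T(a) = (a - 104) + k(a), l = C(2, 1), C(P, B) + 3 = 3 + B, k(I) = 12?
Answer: 16714136680/21492400941 ≈ 0.77768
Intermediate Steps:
C(P, B) = B (C(P, B) = -3 + (3 + B) = B)
l = 1
T(a) = -92 + a (T(a) = (a - 104) + 12 = (-104 + a) + 12 = -92 + a)
T(l)/462357 + 253113/(228245 + 97146) = (-92 + 1)/462357 + 253113/(228245 + 97146) = -91*1/462357 + 253113/325391 = -13/66051 + 253113*(1/325391) = -13/66051 + 253113/325391 = 16714136680/21492400941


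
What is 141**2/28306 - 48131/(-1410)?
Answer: 347607074/9977865 ≈ 34.838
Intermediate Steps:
141**2/28306 - 48131/(-1410) = 19881*(1/28306) - 48131*(-1/1410) = 19881/28306 + 48131/1410 = 347607074/9977865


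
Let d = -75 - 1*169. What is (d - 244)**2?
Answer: 238144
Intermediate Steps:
d = -244 (d = -75 - 169 = -244)
(d - 244)**2 = (-244 - 244)**2 = (-488)**2 = 238144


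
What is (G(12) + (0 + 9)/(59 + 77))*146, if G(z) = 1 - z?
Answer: -108551/68 ≈ -1596.3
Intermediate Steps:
(G(12) + (0 + 9)/(59 + 77))*146 = ((1 - 1*12) + (0 + 9)/(59 + 77))*146 = ((1 - 12) + 9/136)*146 = (-11 + 9*(1/136))*146 = (-11 + 9/136)*146 = -1487/136*146 = -108551/68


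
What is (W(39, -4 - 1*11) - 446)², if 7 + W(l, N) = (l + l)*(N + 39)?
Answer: 2013561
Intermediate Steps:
W(l, N) = -7 + 2*l*(39 + N) (W(l, N) = -7 + (l + l)*(N + 39) = -7 + (2*l)*(39 + N) = -7 + 2*l*(39 + N))
(W(39, -4 - 1*11) - 446)² = ((-7 + 78*39 + 2*(-4 - 1*11)*39) - 446)² = ((-7 + 3042 + 2*(-4 - 11)*39) - 446)² = ((-7 + 3042 + 2*(-15)*39) - 446)² = ((-7 + 3042 - 1170) - 446)² = (1865 - 446)² = 1419² = 2013561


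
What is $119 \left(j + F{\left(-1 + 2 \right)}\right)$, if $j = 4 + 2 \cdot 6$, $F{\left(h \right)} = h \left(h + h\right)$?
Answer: $2142$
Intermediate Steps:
$F{\left(h \right)} = 2 h^{2}$ ($F{\left(h \right)} = h 2 h = 2 h^{2}$)
$j = 16$ ($j = 4 + 12 = 16$)
$119 \left(j + F{\left(-1 + 2 \right)}\right) = 119 \left(16 + 2 \left(-1 + 2\right)^{2}\right) = 119 \left(16 + 2 \cdot 1^{2}\right) = 119 \left(16 + 2 \cdot 1\right) = 119 \left(16 + 2\right) = 119 \cdot 18 = 2142$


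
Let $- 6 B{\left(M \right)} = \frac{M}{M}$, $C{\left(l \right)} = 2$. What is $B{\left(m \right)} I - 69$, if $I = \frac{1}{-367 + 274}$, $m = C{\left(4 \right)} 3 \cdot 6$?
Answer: $- \frac{38501}{558} \approx -68.998$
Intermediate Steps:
$m = 36$ ($m = 2 \cdot 3 \cdot 6 = 6 \cdot 6 = 36$)
$B{\left(M \right)} = - \frac{1}{6}$ ($B{\left(M \right)} = - \frac{M \frac{1}{M}}{6} = \left(- \frac{1}{6}\right) 1 = - \frac{1}{6}$)
$I = - \frac{1}{93}$ ($I = \frac{1}{-93} = - \frac{1}{93} \approx -0.010753$)
$B{\left(m \right)} I - 69 = \left(- \frac{1}{6}\right) \left(- \frac{1}{93}\right) - 69 = \frac{1}{558} - 69 = - \frac{38501}{558}$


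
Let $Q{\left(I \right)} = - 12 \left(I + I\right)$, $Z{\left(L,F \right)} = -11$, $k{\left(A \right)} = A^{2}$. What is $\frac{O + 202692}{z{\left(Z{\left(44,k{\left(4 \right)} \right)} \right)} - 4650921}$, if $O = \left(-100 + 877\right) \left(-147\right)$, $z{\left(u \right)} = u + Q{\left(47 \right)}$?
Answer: $- \frac{12639}{664580} \approx -0.019018$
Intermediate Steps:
$Q{\left(I \right)} = - 24 I$ ($Q{\left(I \right)} = - 12 \cdot 2 I = - 24 I$)
$z{\left(u \right)} = -1128 + u$ ($z{\left(u \right)} = u - 1128 = -1128 + u$)
$O = -114219$ ($O = 777 \left(-147\right) = -114219$)
$\frac{O + 202692}{z{\left(Z{\left(44,k{\left(4 \right)} \right)} \right)} - 4650921} = \frac{-114219 + 202692}{\left(-1128 - 11\right) - 4650921} = \frac{88473}{-1139 - 4650921} = \frac{88473}{-4652060} = 88473 \left(- \frac{1}{4652060}\right) = - \frac{12639}{664580}$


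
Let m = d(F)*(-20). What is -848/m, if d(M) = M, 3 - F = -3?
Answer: 106/15 ≈ 7.0667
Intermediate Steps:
F = 6 (F = 3 - 1*(-3) = 3 + 3 = 6)
m = -120 (m = 6*(-20) = -120)
-848/m = -848/(-120) = -848*(-1/120) = 106/15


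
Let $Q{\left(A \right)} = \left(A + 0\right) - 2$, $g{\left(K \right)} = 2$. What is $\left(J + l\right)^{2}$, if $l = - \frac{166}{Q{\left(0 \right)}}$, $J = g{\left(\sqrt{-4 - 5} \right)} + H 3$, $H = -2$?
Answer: $6241$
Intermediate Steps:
$Q{\left(A \right)} = -2 + A$ ($Q{\left(A \right)} = A - 2 = -2 + A$)
$J = -4$ ($J = 2 - 6 = -4$)
$l = 83$ ($l = - \frac{166}{-2 + 0} = - \frac{166}{-2} = \left(-166\right) \left(- \frac{1}{2}\right) = 83$)
$\left(J + l\right)^{2} = \left(-4 + 83\right)^{2} = 79^{2} = 6241$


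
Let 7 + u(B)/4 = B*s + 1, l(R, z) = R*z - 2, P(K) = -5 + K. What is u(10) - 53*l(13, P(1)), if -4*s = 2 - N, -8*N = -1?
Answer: 11277/4 ≈ 2819.3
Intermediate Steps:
N = 1/8 (N = -1/8*(-1) = 1/8 ≈ 0.12500)
s = -15/32 (s = -(2 - 1*1/8)/4 = -(2 - 1/8)/4 = -1/4*15/8 = -15/32 ≈ -0.46875)
l(R, z) = -2 + R*z
u(B) = -24 - 15*B/8 (u(B) = -28 + 4*(B*(-15/32) + 1) = -28 + 4*(-15*B/32 + 1) = -28 + 4*(1 - 15*B/32) = -28 + (4 - 15*B/8) = -24 - 15*B/8)
u(10) - 53*l(13, P(1)) = (-24 - 15/8*10) - 53*(-2 + 13*(-5 + 1)) = (-24 - 75/4) - 53*(-2 + 13*(-4)) = -171/4 - 53*(-2 - 52) = -171/4 - 53*(-54) = -171/4 + 2862 = 11277/4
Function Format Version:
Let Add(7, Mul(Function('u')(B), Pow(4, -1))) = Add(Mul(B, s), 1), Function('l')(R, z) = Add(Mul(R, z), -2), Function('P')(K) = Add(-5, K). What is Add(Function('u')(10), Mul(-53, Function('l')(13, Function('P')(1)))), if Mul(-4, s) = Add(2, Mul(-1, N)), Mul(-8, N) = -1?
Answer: Rational(11277, 4) ≈ 2819.3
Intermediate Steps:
N = Rational(1, 8) (N = Mul(Rational(-1, 8), -1) = Rational(1, 8) ≈ 0.12500)
s = Rational(-15, 32) (s = Mul(Rational(-1, 4), Add(2, Mul(-1, Rational(1, 8)))) = Mul(Rational(-1, 4), Add(2, Rational(-1, 8))) = Mul(Rational(-1, 4), Rational(15, 8)) = Rational(-15, 32) ≈ -0.46875)
Function('l')(R, z) = Add(-2, Mul(R, z))
Function('u')(B) = Add(-24, Mul(Rational(-15, 8), B)) (Function('u')(B) = Add(-28, Mul(4, Add(Mul(B, Rational(-15, 32)), 1))) = Add(-28, Mul(4, Add(Mul(Rational(-15, 32), B), 1))) = Add(-28, Mul(4, Add(1, Mul(Rational(-15, 32), B)))) = Add(-28, Add(4, Mul(Rational(-15, 8), B))) = Add(-24, Mul(Rational(-15, 8), B)))
Add(Function('u')(10), Mul(-53, Function('l')(13, Function('P')(1)))) = Add(Add(-24, Mul(Rational(-15, 8), 10)), Mul(-53, Add(-2, Mul(13, Add(-5, 1))))) = Add(Add(-24, Rational(-75, 4)), Mul(-53, Add(-2, Mul(13, -4)))) = Add(Rational(-171, 4), Mul(-53, Add(-2, -52))) = Add(Rational(-171, 4), Mul(-53, -54)) = Add(Rational(-171, 4), 2862) = Rational(11277, 4)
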